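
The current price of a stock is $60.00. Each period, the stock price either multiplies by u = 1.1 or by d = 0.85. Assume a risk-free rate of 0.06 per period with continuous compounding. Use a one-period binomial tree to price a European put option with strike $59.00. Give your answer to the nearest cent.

$1.15

Risk-neutral probability p = (e^0.06 − 0.85)/(1.1 − 0.85) = 0.2118/0.2500 = 0.8473
Terminal stock prices: S_u = 66, S_d = 51
Terminal payoffs (K − S): max(-7, 0) = 0, max(8, 0) = 8
Node 0 (S = 60): V_0 = e^(−0.06)·[0.8473·0.0000 + 0.1527·8.0000] = 1.1501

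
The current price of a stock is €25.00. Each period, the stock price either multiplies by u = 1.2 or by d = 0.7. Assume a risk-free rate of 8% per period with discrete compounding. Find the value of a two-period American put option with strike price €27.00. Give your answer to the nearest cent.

€3.05

Risk-neutral probability p = (1 + 0.08 − 0.7)/(1.2 − 0.7) = 0.3800/0.5000 = 0.7600
Terminal stock prices: S_uu = 36, S_ud = 21, S_dd = 12.25
Terminal payoffs (K − S): max(-9, 0) = 0, max(6, 0) = 6, max(14.75, 0) = 14.75
Node u (S = 30): continuation = 1/1.08·[0.7600·0.0000 + 0.2400·6.0000] = 1.3333; exercise value = 0.0000 ≤ continuation, so V_u = 1.3333
Node d (S = 17.5): continuation = 1/1.08·[0.7600·6.0000 + 0.2400·14.7500] = 7.5000; exercise value = 9.5000 > continuation, so V_d = 9.5000 (exercise)
Node 0 (S = 25): continuation = 1/1.08·[0.7600·1.3333 + 0.2400·9.5000] = 3.0494; exercise value = 2.0000 ≤ continuation, so V_0 = 3.0494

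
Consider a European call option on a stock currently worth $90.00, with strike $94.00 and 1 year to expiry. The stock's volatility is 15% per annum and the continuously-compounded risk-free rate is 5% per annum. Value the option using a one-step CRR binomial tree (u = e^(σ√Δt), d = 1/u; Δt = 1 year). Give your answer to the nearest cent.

$6.36

CRR parameters: u = e^(σ√Δt) = e^(0.15·√1) = 1.1618, d = 1/u = 0.8607
Per-period rate: rΔt = 0.05·1 = 0.05, so R = e^0.05 = 1.0513
Risk-neutral probability p = (e^0.05 − 0.8607)/(1.1618 − 0.8607) = 0.1906/0.3011 = 0.6328
Terminal stock prices: S_u = 104.6, S_d = 77.46
Terminal payoffs (S − K): max(10.57, 0) = 10.57, max(-16.54, 0) = 0
Node 0 (S = 90): V_0 = e^(−0.05)·[0.6328·10.5651 + 0.3672·0.0000] = 6.3599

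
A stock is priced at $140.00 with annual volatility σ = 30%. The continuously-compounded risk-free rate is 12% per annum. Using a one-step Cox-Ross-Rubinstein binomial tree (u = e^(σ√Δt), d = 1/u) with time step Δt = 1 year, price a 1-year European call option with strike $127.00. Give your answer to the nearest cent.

$34.90

CRR parameters: u = e^(σ√Δt) = e^(0.3·√1) = 1.3499, d = 1/u = 0.7408
Per-period rate: rΔt = 0.12·1 = 0.12, so R = e^0.12 = 1.1275
Risk-neutral probability p = (e^0.12 − 0.7408)/(1.3499 − 0.7408) = 0.3867/0.6090 = 0.6349
Terminal stock prices: S_u = 189, S_d = 103.7
Terminal payoffs (S − K): max(61.98, 0) = 61.98, max(-23.29, 0) = 0
Node 0 (S = 140): V_0 = e^(−0.12)·[0.6349·61.9802 + 0.3651·0.0000] = 34.9013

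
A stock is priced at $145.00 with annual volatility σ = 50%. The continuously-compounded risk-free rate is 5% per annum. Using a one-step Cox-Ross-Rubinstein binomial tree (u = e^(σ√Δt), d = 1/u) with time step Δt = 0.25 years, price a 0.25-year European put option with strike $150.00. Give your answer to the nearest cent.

$19.67

CRR parameters: u = e^(σ√Δt) = e^(0.5·√0.25) = 1.2840, d = 1/u = 0.7788
Per-period rate: rΔt = 0.05·0.25 = 0.0125, so R = e^0.0125 = 1.0126
Risk-neutral probability p = (e^0.0125 − 0.7788)/(1.2840 − 0.7788) = 0.2338/0.5052 = 0.4627
Terminal stock prices: S_u = 186.2, S_d = 112.9
Terminal payoffs (K − S): max(-36.18, 0) = 0, max(37.07, 0) = 37.07
Node 0 (S = 145): V_0 = e^(−0.0125)·[0.4627·0.0000 + 0.5373·37.0739] = 19.6716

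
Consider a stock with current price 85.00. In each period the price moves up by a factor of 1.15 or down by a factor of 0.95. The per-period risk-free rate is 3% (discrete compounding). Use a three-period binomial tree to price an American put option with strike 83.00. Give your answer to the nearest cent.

2.13

Risk-neutral probability p = (1 + 0.03 − 0.95)/(1.15 − 0.95) = 0.0800/0.2000 = 0.4000
Terminal stock prices: S_uuu = 129.3, S_uud = 106.8, S_udd = 88.22, S_ddd = 72.88
Terminal payoffs (K − S): max(-46.27, 0) = 0, max(-23.79, 0) = 0, max(-5.219, 0) = 0, max(10.12, 0) = 10.12
Node uu (S = 112.4): continuation = 1/1.03·[0.4000·0.0000 + 0.6000·0.0000] = 0.0000; exercise value = 0.0000 ≤ continuation, so V_uu = 0.0000
Node ud (S = 92.86): continuation = 1/1.03·[0.4000·0.0000 + 0.6000·0.0000] = 0.0000; exercise value = 0.0000 ≤ continuation, so V_ud = 0.0000
Node dd (S = 76.71): continuation = 1/1.03·[0.4000·0.0000 + 0.6000·10.1231] = 5.8970; exercise value = 6.2875 > continuation, so V_dd = 6.2875 (exercise)
Node u (S = 97.75): continuation = 1/1.03·[0.4000·0.0000 + 0.6000·0.0000] = 0.0000; exercise value = 0.0000 ≤ continuation, so V_u = 0.0000
Node d (S = 80.75): continuation = 1/1.03·[0.4000·0.0000 + 0.6000·6.2875] = 3.6626; exercise value = 2.2500 ≤ continuation, so V_d = 3.6626
Node 0 (S = 85): continuation = 1/1.03·[0.4000·0.0000 + 0.6000·3.6626] = 2.1336; exercise value = 0.0000 ≤ continuation, so V_0 = 2.1336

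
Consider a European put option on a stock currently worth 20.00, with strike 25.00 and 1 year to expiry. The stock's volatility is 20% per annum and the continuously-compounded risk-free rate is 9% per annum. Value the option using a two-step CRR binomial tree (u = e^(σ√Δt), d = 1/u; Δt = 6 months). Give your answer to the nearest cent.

3.40

CRR parameters: u = e^(σ√Δt) = e^(0.2·√0.5) = 1.1519, d = 1/u = 0.8681
Per-period rate: rΔt = 0.09·0.5 = 0.045, so R = e^0.045 = 1.0460
Risk-neutral probability p = (e^0.045 − 0.8681)/(1.1519 − 0.8681) = 0.1779/0.2838 = 0.6269
Terminal stock prices: S_uu = 26.54, S_ud = 20, S_dd = 15.07
Terminal payoffs (K − S): max(-1.538, 0) = 0, max(5, 0) = 5, max(9.927, 0) = 9.927
Node u (S = 23.04): V_u = e^(−0.045)·[0.6269·0.0000 + 0.3731·5.0000] = 1.7834
Node d (S = 17.36): V_d = e^(−0.045)·[0.6269·5.0000 + 0.3731·9.9272] = 6.5375
Node 0 (S = 20): V_0 = e^(−0.045)·[0.6269·1.7834 + 0.3731·6.5375] = 3.4007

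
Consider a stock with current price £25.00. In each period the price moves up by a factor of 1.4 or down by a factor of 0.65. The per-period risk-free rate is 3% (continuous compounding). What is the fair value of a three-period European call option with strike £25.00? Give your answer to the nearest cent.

Risk-neutral probability p = (e^0.03 − 0.65)/(1.4 − 0.65) = 0.3805/0.7500 = 0.5073
Terminal stock prices: S_uuu = 68.6, S_uud = 31.85, S_udd = 14.79, S_ddd = 6.866
Terminal payoffs (S − K): max(43.6, 0) = 43.6, max(6.85, 0) = 6.85, max(-10.21, 0) = 0, max(-18.13, 0) = 0
Node uu (S = 49): V_uu = e^(−0.03)·[0.5073·43.6000 + 0.4927·6.8500] = 24.7389
Node ud (S = 22.75): V_ud = e^(−0.03)·[0.5073·6.8500 + 0.4927·0.0000] = 3.3721
Node dd (S = 10.56): V_dd = e^(−0.03)·[0.5073·0.0000 + 0.4927·0.0000] = 0.0000
Node u (S = 35): V_u = e^(−0.03)·[0.5073·24.7389 + 0.4927·3.3721] = 13.7909
Node d (S = 16.25): V_d = e^(−0.03)·[0.5073·3.3721 + 0.4927·0.0000] = 1.6600
Node 0 (S = 25): V_0 = e^(−0.03)·[0.5073·13.7909 + 0.4927·1.6600] = 7.5828

£7.58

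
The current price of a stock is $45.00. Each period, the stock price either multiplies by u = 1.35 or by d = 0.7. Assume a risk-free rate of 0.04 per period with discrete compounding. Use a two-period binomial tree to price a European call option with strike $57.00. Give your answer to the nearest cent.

$6.33

Risk-neutral probability p = (1 + 0.04 − 0.7)/(1.35 − 0.7) = 0.3400/0.6500 = 0.5231
Terminal stock prices: S_uu = 82.01, S_ud = 42.53, S_dd = 22.05
Terminal payoffs (S − K): max(25.01, 0) = 25.01, max(-14.47, 0) = 0, max(-34.95, 0) = 0
Node u (S = 60.75): V_u = 1/1.04·[0.5231·25.0125 + 0.4769·0.0000] = 12.5803
Node d (S = 31.5): V_d = 1/1.04·[0.5231·0.0000 + 0.4769·0.0000] = 0.0000
Node 0 (S = 45): V_0 = 1/1.04·[0.5231·12.5803 + 0.4769·0.0000] = 6.3273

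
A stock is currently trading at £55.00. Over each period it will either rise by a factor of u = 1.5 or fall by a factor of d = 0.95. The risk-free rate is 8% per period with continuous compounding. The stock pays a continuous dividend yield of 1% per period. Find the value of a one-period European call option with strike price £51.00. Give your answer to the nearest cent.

£7.37

Per-period risk-free factor R = e^0.08 = 1.0833; dividend-adjusted growth = e^(0.08−0.01) = 1.0725.
Risk-neutral probability p = (1.0725 − 0.95)/(1.5 − 0.95) = 0.1225/0.5500 = 0.2227
Terminal stock prices: S_u = 82.5, S_d = 52.25
Terminal payoffs (S − K): max(31.5, 0) = 31.5, max(1.25, 0) = 1.25
Node 0 (S = 55): V_0 = e^(−0.08)·[0.2227·31.5000 + 0.7773·1.2500] = 7.3738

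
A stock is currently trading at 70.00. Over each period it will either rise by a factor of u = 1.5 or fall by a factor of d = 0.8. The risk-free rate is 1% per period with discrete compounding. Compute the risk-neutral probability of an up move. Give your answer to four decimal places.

p = 0.3000

Risk-neutral probability p = (1 + 0.01 − 0.8)/(1.5 − 0.8) = 0.2100/0.7000 = 0.3000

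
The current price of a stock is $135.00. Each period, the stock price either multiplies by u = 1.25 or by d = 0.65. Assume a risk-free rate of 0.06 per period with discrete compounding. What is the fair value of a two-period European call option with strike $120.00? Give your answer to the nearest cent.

Risk-neutral probability p = (1 + 0.06 − 0.65)/(1.25 − 0.65) = 0.4100/0.6000 = 0.6833
Terminal stock prices: S_uu = 210.9, S_ud = 109.7, S_dd = 57.04
Terminal payoffs (S − K): max(90.94, 0) = 90.94, max(-10.31, 0) = 0, max(-62.96, 0) = 0
Node u (S = 168.8): V_u = 1/1.06·[0.6833·90.9375 + 0.3167·0.0000] = 58.6232
Node d (S = 87.75): V_d = 1/1.06·[0.6833·0.0000 + 0.3167·0.0000] = 0.0000
Node 0 (S = 135): V_0 = 1/1.06·[0.6833·58.6232 + 0.3167·0.0000] = 37.7917

$37.79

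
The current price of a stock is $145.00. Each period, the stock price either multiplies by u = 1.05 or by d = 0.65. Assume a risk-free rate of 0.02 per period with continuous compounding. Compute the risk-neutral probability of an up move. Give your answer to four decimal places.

Risk-neutral probability p = (e^0.02 − 0.65)/(1.05 − 0.65) = 0.3702/0.4000 = 0.9255

p = 0.9255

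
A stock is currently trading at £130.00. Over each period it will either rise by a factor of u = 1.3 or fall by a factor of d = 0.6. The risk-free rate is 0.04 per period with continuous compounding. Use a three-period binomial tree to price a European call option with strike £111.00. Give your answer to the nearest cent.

Risk-neutral probability p = (e^0.04 − 0.6)/(1.3 − 0.6) = 0.4408/0.7000 = 0.6297
Terminal stock prices: S_uuu = 285.6, S_uud = 131.8, S_udd = 60.84, S_ddd = 28.08
Terminal payoffs (S − K): max(174.6, 0) = 174.6, max(20.82, 0) = 20.82, max(-50.16, 0) = 0, max(-82.92, 0) = 0
Node uu (S = 219.7): V_uu = e^(−0.04)·[0.6297·174.6100 + 0.3703·20.8200] = 113.0524
Node ud (S = 101.4): V_ud = e^(−0.04)·[0.6297·20.8200 + 0.3703·0.0000] = 12.5969
Node dd (S = 46.8): V_dd = e^(−0.04)·[0.6297·0.0000 + 0.3703·0.0000] = 0.0000
Node u (S = 169): V_u = e^(−0.04)·[0.6297·113.0524 + 0.3703·12.5969] = 72.8823
Node d (S = 78): V_d = e^(−0.04)·[0.6297·12.5969 + 0.3703·0.0000] = 7.6216
Node 0 (S = 130): V_0 = e^(−0.04)·[0.6297·72.8823 + 0.3703·7.6216] = 46.8079

£46.81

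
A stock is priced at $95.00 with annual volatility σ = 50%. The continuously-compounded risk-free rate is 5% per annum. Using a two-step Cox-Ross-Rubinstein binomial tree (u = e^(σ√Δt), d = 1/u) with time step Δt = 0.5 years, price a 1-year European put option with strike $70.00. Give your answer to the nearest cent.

CRR parameters: u = e^(σ√Δt) = e^(0.5·√0.5) = 1.4241, d = 1/u = 0.7022
Per-period rate: rΔt = 0.05·0.5 = 0.025, so R = e^0.025 = 1.0253
Risk-neutral probability p = (e^0.025 − 0.7022)/(1.4241 − 0.7022) = 0.3231/0.7219 = 0.4476
Terminal stock prices: S_uu = 192.7, S_ud = 95, S_dd = 46.84
Terminal payoffs (K − S): max(-122.7, 0) = 0, max(-25, 0) = 0, max(23.16, 0) = 23.16
Node u (S = 135.3): V_u = e^(−0.025)·[0.4476·0.0000 + 0.5524·0.0000] = 0.0000
Node d (S = 66.71): V_d = e^(−0.025)·[0.4476·0.0000 + 0.5524·23.1585] = 12.4772
Node 0 (S = 95): V_0 = e^(−0.025)·[0.4476·0.0000 + 0.5524·12.4772] = 6.7224

$6.72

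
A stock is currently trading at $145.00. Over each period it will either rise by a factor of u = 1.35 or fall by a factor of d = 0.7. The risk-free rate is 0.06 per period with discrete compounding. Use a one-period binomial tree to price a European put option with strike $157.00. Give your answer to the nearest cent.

$23.36

Risk-neutral probability p = (1 + 0.06 − 0.7)/(1.35 − 0.7) = 0.3600/0.6500 = 0.5538
Terminal stock prices: S_u = 195.8, S_d = 101.5
Terminal payoffs (K − S): max(-38.75, 0) = 0, max(55.5, 0) = 55.5
Node 0 (S = 145): V_0 = 1/1.06·[0.5538·0.0000 + 0.4462·55.5000] = 23.3599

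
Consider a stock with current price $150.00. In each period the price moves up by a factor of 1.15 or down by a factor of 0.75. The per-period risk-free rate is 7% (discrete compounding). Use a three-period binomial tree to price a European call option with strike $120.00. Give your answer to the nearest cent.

Risk-neutral probability p = (1 + 0.07 − 0.75)/(1.15 − 0.75) = 0.3200/0.4000 = 0.8000
Terminal stock prices: S_uuu = 228.1, S_uud = 148.8, S_udd = 97.03, S_ddd = 63.28
Terminal payoffs (S − K): max(108.1, 0) = 108.1, max(28.78, 0) = 28.78, max(-22.97, 0) = 0, max(-56.72, 0) = 0
Node uu (S = 198.4): V_uu = 1/1.07·[0.8000·108.1312 + 0.2000·28.7812] = 86.2255
Node ud (S = 129.4): V_ud = 1/1.07·[0.8000·28.7812 + 0.2000·0.0000] = 21.5187
Node dd (S = 84.38): V_dd = 1/1.07·[0.8000·0.0000 + 0.2000·0.0000] = 0.0000
Node u (S = 172.5): V_u = 1/1.07·[0.8000·86.2255 + 0.2000·21.5187] = 68.4898
Node d (S = 112.5): V_d = 1/1.07·[0.8000·21.5187 + 0.2000·0.0000] = 16.0887
Node 0 (S = 150): V_0 = 1/1.07·[0.8000·68.4898 + 0.2000·16.0887] = 54.2146

$54.21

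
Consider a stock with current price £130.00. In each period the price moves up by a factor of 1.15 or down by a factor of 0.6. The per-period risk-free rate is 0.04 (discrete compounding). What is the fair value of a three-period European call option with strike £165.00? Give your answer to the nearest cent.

Risk-neutral probability p = (1 + 0.04 − 0.6)/(1.15 − 0.6) = 0.4400/0.5500 = 0.8000
Terminal stock prices: S_uuu = 197.7, S_uud = 103.2, S_udd = 53.82, S_ddd = 28.08
Terminal payoffs (S − K): max(32.71, 0) = 32.71, max(-61.85, 0) = 0, max(-111.2, 0) = 0, max(-136.9, 0) = 0
Node uu (S = 171.9): V_uu = 1/1.04·[0.8000·32.7137 + 0.2000·0.0000] = 25.1644
Node ud (S = 89.7): V_ud = 1/1.04·[0.8000·0.0000 + 0.2000·0.0000] = 0.0000
Node dd (S = 46.8): V_dd = 1/1.04·[0.8000·0.0000 + 0.2000·0.0000] = 0.0000
Node u (S = 149.5): V_u = 1/1.04·[0.8000·25.1644 + 0.2000·0.0000] = 19.3572
Node d (S = 78): V_d = 1/1.04·[0.8000·0.0000 + 0.2000·0.0000] = 0.0000
Node 0 (S = 130): V_0 = 1/1.04·[0.8000·19.3572 + 0.2000·0.0000] = 14.8902

£14.89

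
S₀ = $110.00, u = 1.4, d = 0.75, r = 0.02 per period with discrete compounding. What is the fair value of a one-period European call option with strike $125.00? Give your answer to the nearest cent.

$11.81

Risk-neutral probability p = (1 + 0.02 − 0.75)/(1.4 − 0.75) = 0.2700/0.6500 = 0.4154
Terminal stock prices: S_u = 154, S_d = 82.5
Terminal payoffs (S − K): max(29, 0) = 29, max(-42.5, 0) = 0
Node 0 (S = 110): V_0 = 1/1.02·[0.4154·29.0000 + 0.5846·0.0000] = 11.8100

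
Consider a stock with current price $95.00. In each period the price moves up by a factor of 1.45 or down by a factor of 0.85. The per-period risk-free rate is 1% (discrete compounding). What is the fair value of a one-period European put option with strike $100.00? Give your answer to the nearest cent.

Risk-neutral probability p = (1 + 0.01 − 0.85)/(1.45 − 0.85) = 0.1600/0.6000 = 0.2667
Terminal stock prices: S_u = 137.8, S_d = 80.75
Terminal payoffs (K − S): max(-37.75, 0) = 0, max(19.25, 0) = 19.25
Node 0 (S = 95): V_0 = 1/1.01·[0.2667·0.0000 + 0.7333·19.2500] = 13.9769

$13.98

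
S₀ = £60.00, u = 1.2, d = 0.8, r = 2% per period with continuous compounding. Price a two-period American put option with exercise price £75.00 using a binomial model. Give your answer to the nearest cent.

Risk-neutral probability p = (e^0.02 − 0.8)/(1.2 − 0.8) = 0.2202/0.4000 = 0.5505
Terminal stock prices: S_uu = 86.4, S_ud = 57.6, S_dd = 38.4
Terminal payoffs (K − S): max(-11.4, 0) = 0, max(17.4, 0) = 17.4, max(36.6, 0) = 36.6
Node u (S = 72): continuation = e^(−0.02)·[0.5505·0.0000 + 0.4495·17.4000] = 7.6664; exercise value = 3.0000 ≤ continuation, so V_u = 7.6664
Node d (S = 48): continuation = e^(−0.02)·[0.5505·17.4000 + 0.4495·36.6000] = 25.5149; exercise value = 27.0000 > continuation, so V_d = 27.0000 (exercise)
Node 0 (S = 60): continuation = e^(−0.02)·[0.5505·7.6664 + 0.4495·27.0000] = 16.0329; exercise value = 15.0000 ≤ continuation, so V_0 = 16.0329

£16.03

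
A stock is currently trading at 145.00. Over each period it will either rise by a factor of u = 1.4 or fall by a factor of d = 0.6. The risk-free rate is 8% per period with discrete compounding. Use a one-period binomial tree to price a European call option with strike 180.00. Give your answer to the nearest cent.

Risk-neutral probability p = (1 + 0.08 − 0.6)/(1.4 − 0.6) = 0.4800/0.8000 = 0.6000
Terminal stock prices: S_u = 203, S_d = 87
Terminal payoffs (S − K): max(23, 0) = 23, max(-93, 0) = 0
Node 0 (S = 145): V_0 = 1/1.08·[0.6000·23.0000 + 0.4000·0.0000] = 12.7778

12.78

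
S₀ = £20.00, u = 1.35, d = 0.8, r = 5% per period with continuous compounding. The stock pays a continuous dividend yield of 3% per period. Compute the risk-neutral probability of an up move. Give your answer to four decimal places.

Per-period risk-free factor R = e^0.05 = 1.0513; dividend-adjusted growth = e^(0.05−0.03) = 1.0202.
Risk-neutral probability p = (1.0202 − 0.8)/(1.35 − 0.8) = 0.2202/0.5500 = 0.4004

p = 0.4004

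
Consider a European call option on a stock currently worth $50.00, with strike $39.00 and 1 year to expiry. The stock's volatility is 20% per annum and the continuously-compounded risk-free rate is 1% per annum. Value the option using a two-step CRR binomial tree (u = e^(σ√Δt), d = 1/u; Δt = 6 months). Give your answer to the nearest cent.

CRR parameters: u = e^(σ√Δt) = e^(0.2·√0.5) = 1.1519, d = 1/u = 0.8681
Per-period rate: rΔt = 0.01·0.5 = 0.005, so R = e^0.005 = 1.0050
Risk-neutral probability p = (e^0.005 − 0.8681)/(1.1519 − 0.8681) = 0.1369/0.2838 = 0.4824
Terminal stock prices: S_uu = 66.34, S_ud = 50, S_dd = 37.68
Terminal payoffs (S − K): max(27.34, 0) = 27.34, max(11, 0) = 11, max(-1.318, 0) = 0
Node u (S = 57.6): V_u = e^(−0.005)·[0.4824·27.3448 + 0.5176·11.0000] = 18.7900
Node d (S = 43.41): V_d = e^(−0.005)·[0.4824·11.0000 + 0.5176·0.0000] = 5.2796
Node 0 (S = 50): V_0 = e^(−0.005)·[0.4824·18.7900 + 0.5176·5.2796] = 11.7377

$11.74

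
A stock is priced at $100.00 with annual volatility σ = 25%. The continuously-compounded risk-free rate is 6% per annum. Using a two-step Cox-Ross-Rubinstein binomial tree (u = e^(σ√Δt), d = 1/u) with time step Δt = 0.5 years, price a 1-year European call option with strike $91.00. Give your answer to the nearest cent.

CRR parameters: u = e^(σ√Δt) = e^(0.25·√0.5) = 1.1934, d = 1/u = 0.8380
Per-period rate: rΔt = 0.06·0.5 = 0.03, so R = e^0.03 = 1.0305
Risk-neutral probability p = (e^0.03 − 0.8380)/(1.1934 − 0.8380) = 0.1925/0.3554 = 0.5416
Terminal stock prices: S_uu = 142.4, S_ud = 100, S_dd = 70.22
Terminal payoffs (S − K): max(51.41, 0) = 51.41, max(9, 0) = 9, max(-20.78, 0) = 0
Node u (S = 119.3): V_u = e^(−0.03)·[0.5416·51.4119 + 0.4584·9.0000] = 31.0259
Node d (S = 83.8): V_d = e^(−0.03)·[0.5416·9.0000 + 0.4584·0.0000] = 4.7304
Node 0 (S = 100): V_0 = e^(−0.03)·[0.5416·31.0259 + 0.4584·4.7304] = 18.4117

$18.41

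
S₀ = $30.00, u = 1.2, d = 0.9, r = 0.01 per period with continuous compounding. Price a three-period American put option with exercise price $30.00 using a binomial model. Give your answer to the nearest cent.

Risk-neutral probability p = (e^0.01 − 0.9)/(1.2 − 0.9) = 0.1101/0.3000 = 0.3668
Terminal stock prices: S_uuu = 51.84, S_uud = 38.88, S_udd = 29.16, S_ddd = 21.87
Terminal payoffs (K − S): max(-21.84, 0) = 0, max(-8.88, 0) = 0, max(0.84, 0) = 0.84, max(8.13, 0) = 8.13
Node uu (S = 43.2): continuation = e^(−0.01)·[0.3668·0.0000 + 0.6332·0.0000] = 0.0000; exercise value = 0.0000 ≤ continuation, so V_uu = 0.0000
Node ud (S = 32.4): continuation = e^(−0.01)·[0.3668·0.0000 + 0.6332·0.8400] = 0.5266; exercise value = 0.0000 ≤ continuation, so V_ud = 0.5266
Node dd (S = 24.3): continuation = e^(−0.01)·[0.3668·0.8400 + 0.6332·8.1300] = 5.4015; exercise value = 5.7000 > continuation, so V_dd = 5.7000 (exercise)
Node u (S = 36): continuation = e^(−0.01)·[0.3668·0.0000 + 0.6332·0.5266] = 0.3301; exercise value = 0.0000 ≤ continuation, so V_u = 0.3301
Node d (S = 27): continuation = e^(−0.01)·[0.3668·0.5266 + 0.6332·5.7000] = 3.7644; exercise value = 3.0000 ≤ continuation, so V_d = 3.7644
Node 0 (S = 30): continuation = e^(−0.01)·[0.3668·0.3301 + 0.6332·3.7644] = 2.4796; exercise value = 0.0000 ≤ continuation, so V_0 = 2.4796

$2.48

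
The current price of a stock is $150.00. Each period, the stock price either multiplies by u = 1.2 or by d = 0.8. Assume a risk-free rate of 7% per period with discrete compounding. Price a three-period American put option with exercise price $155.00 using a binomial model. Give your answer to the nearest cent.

Risk-neutral probability p = (1 + 0.07 − 0.8)/(1.2 − 0.8) = 0.2700/0.4000 = 0.6750
Terminal stock prices: S_uuu = 259.2, S_uud = 172.8, S_udd = 115.2, S_ddd = 76.8
Terminal payoffs (K − S): max(-104.2, 0) = 0, max(-17.8, 0) = 0, max(39.8, 0) = 39.8, max(78.2, 0) = 78.2
Node uu (S = 216): continuation = 1/1.07·[0.6750·0.0000 + 0.3250·0.0000] = 0.0000; exercise value = 0.0000 ≤ continuation, so V_uu = 0.0000
Node ud (S = 144): continuation = 1/1.07·[0.6750·0.0000 + 0.3250·39.8000] = 12.0888; exercise value = 11.0000 ≤ continuation, so V_ud = 12.0888
Node dd (S = 96): continuation = 1/1.07·[0.6750·39.8000 + 0.3250·78.2000] = 48.8598; exercise value = 59.0000 > continuation, so V_dd = 59.0000 (exercise)
Node u (S = 180): continuation = 1/1.07·[0.6750·0.0000 + 0.3250·12.0888] = 3.6718; exercise value = 0.0000 ≤ continuation, so V_u = 3.6718
Node d (S = 120): continuation = 1/1.07·[0.6750·12.0888 + 0.3250·59.0000] = 25.5467; exercise value = 35.0000 > continuation, so V_d = 35.0000 (exercise)
Node 0 (S = 150): continuation = 1/1.07·[0.6750·3.6718 + 0.3250·35.0000] = 12.9472; exercise value = 5.0000 ≤ continuation, so V_0 = 12.9472

$12.95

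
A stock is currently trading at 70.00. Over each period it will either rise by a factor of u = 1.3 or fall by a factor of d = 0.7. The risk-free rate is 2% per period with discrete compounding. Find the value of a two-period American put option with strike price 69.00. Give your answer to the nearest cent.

Risk-neutral probability p = (1 + 0.02 − 0.7)/(1.3 − 0.7) = 0.3200/0.6000 = 0.5333
Terminal stock prices: S_uu = 118.3, S_ud = 63.7, S_dd = 34.3
Terminal payoffs (K − S): max(-49.3, 0) = 0, max(5.3, 0) = 5.3, max(34.7, 0) = 34.7
Node u (S = 91): continuation = 1/1.02·[0.5333·0.0000 + 0.4667·5.3000] = 2.4248; exercise value = 0.0000 ≤ continuation, so V_u = 2.4248
Node d (S = 49): continuation = 1/1.02·[0.5333·5.3000 + 0.4667·34.7000] = 18.6471; exercise value = 20.0000 > continuation, so V_d = 20.0000 (exercise)
Node 0 (S = 70): continuation = 1/1.02·[0.5333·2.4248 + 0.4667·20.0000] = 10.4182; exercise value = 0.0000 ≤ continuation, so V_0 = 10.4182

10.42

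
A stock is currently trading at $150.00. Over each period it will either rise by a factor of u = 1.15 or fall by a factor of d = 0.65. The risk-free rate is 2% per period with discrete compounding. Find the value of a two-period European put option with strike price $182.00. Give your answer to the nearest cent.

Risk-neutral probability p = (1 + 0.02 − 0.65)/(1.15 − 0.65) = 0.3700/0.5000 = 0.7400
Terminal stock prices: S_uu = 198.4, S_ud = 112.1, S_dd = 63.38
Terminal payoffs (K − S): max(-16.37, 0) = 0, max(69.88, 0) = 69.88, max(118.6, 0) = 118.6
Node u (S = 172.5): V_u = 1/1.02·[0.7400·0.0000 + 0.2600·69.8750] = 17.8113
Node d (S = 97.5): V_d = 1/1.02·[0.7400·69.8750 + 0.2600·118.6250] = 80.9314
Node 0 (S = 150): V_0 = 1/1.02·[0.7400·17.8113 + 0.2600·80.9314] = 33.5515

$33.55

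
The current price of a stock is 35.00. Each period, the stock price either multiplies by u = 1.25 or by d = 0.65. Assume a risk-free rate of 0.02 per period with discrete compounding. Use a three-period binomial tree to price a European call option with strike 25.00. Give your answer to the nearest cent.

13.93

Risk-neutral probability p = (1 + 0.02 − 0.65)/(1.25 − 0.65) = 0.3700/0.6000 = 0.6167
Terminal stock prices: S_uuu = 68.36, S_uud = 35.55, S_udd = 18.48, S_ddd = 9.612
Terminal payoffs (S − K): max(43.36, 0) = 43.36, max(10.55, 0) = 10.55, max(-6.516, 0) = 0, max(-15.39, 0) = 0
Node uu (S = 54.69): V_uu = 1/1.02·[0.6167·43.3594 + 0.3833·10.5469] = 30.1777
Node ud (S = 28.44): V_ud = 1/1.02·[0.6167·10.5469 + 0.3833·0.0000] = 6.3764
Node dd (S = 14.79): V_dd = 1/1.02·[0.6167·0.0000 + 0.3833·0.0000] = 0.0000
Node u (S = 43.75): V_u = 1/1.02·[0.6167·30.1777 + 0.3833·6.3764] = 20.6410
Node d (S = 22.75): V_d = 1/1.02·[0.6167·6.3764 + 0.3833·0.0000] = 3.8550
Node 0 (S = 35): V_0 = 1/1.02·[0.6167·20.6410 + 0.3833·3.8550] = 13.9278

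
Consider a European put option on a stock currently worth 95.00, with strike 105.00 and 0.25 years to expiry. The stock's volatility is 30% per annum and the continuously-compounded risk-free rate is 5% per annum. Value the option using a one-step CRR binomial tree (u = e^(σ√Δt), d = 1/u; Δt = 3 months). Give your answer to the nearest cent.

11.37

CRR parameters: u = e^(σ√Δt) = e^(0.3·√0.25) = 1.1618, d = 1/u = 0.8607
Per-period rate: rΔt = 0.05·0.25 = 0.0125, so R = e^0.0125 = 1.0126
Risk-neutral probability p = (e^0.0125 − 0.8607)/(1.1618 − 0.8607) = 0.1519/0.3011 = 0.5043
Terminal stock prices: S_u = 110.4, S_d = 81.77
Terminal payoffs (K − S): max(-5.374, 0) = 0, max(23.23, 0) = 23.23
Node 0 (S = 95): V_0 = e^(−0.0125)·[0.5043·0.0000 + 0.4957·23.2327] = 11.3725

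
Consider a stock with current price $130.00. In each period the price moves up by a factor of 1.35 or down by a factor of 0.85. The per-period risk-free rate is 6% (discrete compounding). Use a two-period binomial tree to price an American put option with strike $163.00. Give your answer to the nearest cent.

$33.00

Risk-neutral probability p = (1 + 0.06 − 0.85)/(1.35 − 0.85) = 0.2100/0.5000 = 0.4200
Terminal stock prices: S_uu = 236.9, S_ud = 149.2, S_dd = 93.92
Terminal payoffs (K − S): max(-73.93, 0) = 0, max(13.83, 0) = 13.83, max(69.08, 0) = 69.08
Node u (S = 175.5): continuation = 1/1.06·[0.4200·0.0000 + 0.5800·13.8250] = 7.5646; exercise value = 0.0000 ≤ continuation, so V_u = 7.5646
Node d (S = 110.5): continuation = 1/1.06·[0.4200·13.8250 + 0.5800·69.0750] = 43.2736; exercise value = 52.5000 > continuation, so V_d = 52.5000 (exercise)
Node 0 (S = 130): continuation = 1/1.06·[0.4200·7.5646 + 0.5800·52.5000] = 31.7237; exercise value = 33.0000 > continuation, so V_0 = 33.0000 (exercise)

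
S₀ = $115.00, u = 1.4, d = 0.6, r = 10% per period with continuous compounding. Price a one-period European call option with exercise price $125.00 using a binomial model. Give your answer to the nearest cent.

$20.57

Risk-neutral probability p = (e^0.1 − 0.6)/(1.4 − 0.6) = 0.5052/0.8000 = 0.6315
Terminal stock prices: S_u = 161, S_d = 69
Terminal payoffs (S − K): max(36, 0) = 36, max(-56, 0) = 0
Node 0 (S = 115): V_0 = e^(−0.1)·[0.6315·36.0000 + 0.3685·0.0000] = 20.5694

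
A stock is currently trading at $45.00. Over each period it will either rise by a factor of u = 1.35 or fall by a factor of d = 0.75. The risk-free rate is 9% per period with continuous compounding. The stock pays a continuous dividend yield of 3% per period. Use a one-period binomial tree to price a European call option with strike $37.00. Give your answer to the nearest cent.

Per-period risk-free factor R = e^0.09 = 1.0942; dividend-adjusted growth = e^(0.09−0.03) = 1.0618.
Risk-neutral probability p = (1.0618 − 0.75)/(1.35 − 0.75) = 0.3118/0.6000 = 0.5197
Terminal stock prices: S_u = 60.75, S_d = 33.75
Terminal payoffs (S − K): max(23.75, 0) = 23.75, max(-3.25, 0) = 0
Node 0 (S = 45): V_0 = e^(−0.09)·[0.5197·23.7500 + 0.4803·0.0000] = 11.2811

$11.28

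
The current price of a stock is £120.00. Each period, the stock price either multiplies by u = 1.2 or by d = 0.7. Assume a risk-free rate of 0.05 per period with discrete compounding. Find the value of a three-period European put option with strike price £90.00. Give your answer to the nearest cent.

£4.31

Risk-neutral probability p = (1 + 0.05 − 0.7)/(1.2 − 0.7) = 0.3500/0.5000 = 0.7000
Terminal stock prices: S_uuu = 207.4, S_uud = 121, S_udd = 70.56, S_ddd = 41.16
Terminal payoffs (K − S): max(-117.4, 0) = 0, max(-30.96, 0) = 0, max(19.44, 0) = 19.44, max(48.84, 0) = 48.84
Node uu (S = 172.8): V_uu = 1/1.05·[0.7000·0.0000 + 0.3000·0.0000] = 0.0000
Node ud (S = 100.8): V_ud = 1/1.05·[0.7000·0.0000 + 0.3000·19.4400] = 5.5543
Node dd (S = 58.8): V_dd = 1/1.05·[0.7000·19.4400 + 0.3000·48.8400] = 26.9143
Node u (S = 144): V_u = 1/1.05·[0.7000·0.0000 + 0.3000·5.5543] = 1.5869
Node d (S = 84): V_d = 1/1.05·[0.7000·5.5543 + 0.3000·26.9143] = 11.3927
Node 0 (S = 120): V_0 = 1/1.05·[0.7000·1.5869 + 0.3000·11.3927] = 4.3130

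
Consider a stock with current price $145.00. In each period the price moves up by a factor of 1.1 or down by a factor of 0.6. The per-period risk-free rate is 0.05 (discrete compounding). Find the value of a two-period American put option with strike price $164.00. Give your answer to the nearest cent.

$19.00

Risk-neutral probability p = (1 + 0.05 − 0.6)/(1.1 − 0.6) = 0.4500/0.5000 = 0.9000
Terminal stock prices: S_uu = 175.5, S_ud = 95.7, S_dd = 52.2
Terminal payoffs (K − S): max(-11.45, 0) = 0, max(68.3, 0) = 68.3, max(111.8, 0) = 111.8
Node u (S = 159.5): continuation = 1/1.05·[0.9000·0.0000 + 0.1000·68.3000] = 6.5048; exercise value = 4.5000 ≤ continuation, so V_u = 6.5048
Node d (S = 87): continuation = 1/1.05·[0.9000·68.3000 + 0.1000·111.8000] = 69.1905; exercise value = 77.0000 > continuation, so V_d = 77.0000 (exercise)
Node 0 (S = 145): continuation = 1/1.05·[0.9000·6.5048 + 0.1000·77.0000] = 12.9088; exercise value = 19.0000 > continuation, so V_0 = 19.0000 (exercise)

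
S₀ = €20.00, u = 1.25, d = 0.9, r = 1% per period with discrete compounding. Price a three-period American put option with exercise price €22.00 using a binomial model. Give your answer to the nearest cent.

€3.18

Risk-neutral probability p = (1 + 0.01 − 0.9)/(1.25 − 0.9) = 0.1100/0.3500 = 0.3143
Terminal stock prices: S_uuu = 39.06, S_uud = 28.12, S_udd = 20.25, S_ddd = 14.58
Terminal payoffs (K − S): max(-17.06, 0) = 0, max(-6.125, 0) = 0, max(1.75, 0) = 1.75, max(7.42, 0) = 7.42
Node uu (S = 31.25): continuation = 1/1.01·[0.3143·0.0000 + 0.6857·0.0000] = 0.0000; exercise value = 0.0000 ≤ continuation, so V_uu = 0.0000
Node ud (S = 22.5): continuation = 1/1.01·[0.3143·0.0000 + 0.6857·1.7500] = 1.1881; exercise value = 0.0000 ≤ continuation, so V_ud = 1.1881
Node dd (S = 16.2): continuation = 1/1.01·[0.3143·1.7500 + 0.6857·7.4200] = 5.5822; exercise value = 5.8000 > continuation, so V_dd = 5.8000 (exercise)
Node u (S = 25): continuation = 1/1.01·[0.3143·0.0000 + 0.6857·1.1881] = 0.8066; exercise value = 0.0000 ≤ continuation, so V_u = 0.8066
Node d (S = 18): continuation = 1/1.01·[0.3143·1.1881 + 0.6857·5.8000] = 4.3075; exercise value = 4.0000 ≤ continuation, so V_d = 4.3075
Node 0 (S = 20): continuation = 1/1.01·[0.3143·0.8066 + 0.6857·4.3075] = 3.1755; exercise value = 2.0000 ≤ continuation, so V_0 = 3.1755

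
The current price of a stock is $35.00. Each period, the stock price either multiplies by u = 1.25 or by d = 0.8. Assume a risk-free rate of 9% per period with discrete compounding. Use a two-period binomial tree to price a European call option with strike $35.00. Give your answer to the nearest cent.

$6.88

Risk-neutral probability p = (1 + 0.09 − 0.8)/(1.25 − 0.8) = 0.2900/0.4500 = 0.6444
Terminal stock prices: S_uu = 54.69, S_ud = 35, S_dd = 22.4
Terminal payoffs (S − K): max(19.69, 0) = 19.69, max(0, 0) = 0, max(-12.6, 0) = 0
Node u (S = 43.75): V_u = 1/1.09·[0.6444·19.6875 + 0.3556·0.0000] = 11.6399
Node d (S = 28): V_d = 1/1.09·[0.6444·0.0000 + 0.3556·0.0000] = 0.0000
Node 0 (S = 35): V_0 = 1/1.09·[0.6444·11.6399 + 0.3556·0.0000] = 6.8819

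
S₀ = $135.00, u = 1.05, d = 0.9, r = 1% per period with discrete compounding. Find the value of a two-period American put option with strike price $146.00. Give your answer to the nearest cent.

Risk-neutral probability p = (1 + 0.01 − 0.9)/(1.05 − 0.9) = 0.1100/0.1500 = 0.7333
Terminal stock prices: S_uu = 148.8, S_ud = 127.6, S_dd = 109.4
Terminal payoffs (K − S): max(-2.838, 0) = 0, max(18.42, 0) = 18.42, max(36.65, 0) = 36.65
Node u (S = 141.8): continuation = 1/1.01·[0.7333·0.0000 + 0.2667·18.4250] = 4.8647; exercise value = 4.2500 ≤ continuation, so V_u = 4.8647
Node d (S = 121.5): continuation = 1/1.01·[0.7333·18.4250 + 0.2667·36.6500] = 23.0545; exercise value = 24.5000 > continuation, so V_d = 24.5000 (exercise)
Node 0 (S = 135): continuation = 1/1.01·[0.7333·4.8647 + 0.2667·24.5000] = 10.0008; exercise value = 11.0000 > continuation, so V_0 = 11.0000 (exercise)

$11.00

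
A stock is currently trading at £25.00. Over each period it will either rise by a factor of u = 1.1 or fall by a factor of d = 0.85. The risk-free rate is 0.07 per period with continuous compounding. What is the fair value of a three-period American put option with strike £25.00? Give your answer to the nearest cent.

£0.52

Risk-neutral probability p = (e^0.07 − 0.85)/(1.1 − 0.85) = 0.2225/0.2500 = 0.8900
Terminal stock prices: S_uuu = 33.28, S_uud = 25.71, S_udd = 19.87, S_ddd = 15.35
Terminal payoffs (K − S): max(-8.275, 0) = 0, max(-0.7125, 0) = 0, max(5.131, 0) = 5.131, max(9.647, 0) = 9.647
Node uu (S = 30.25): continuation = e^(−0.07)·[0.8900·0.0000 + 0.1100·0.0000] = 0.0000; exercise value = 0.0000 ≤ continuation, so V_uu = 0.0000
Node ud (S = 23.38): continuation = e^(−0.07)·[0.8900·0.0000 + 0.1100·5.1312] = 0.5261; exercise value = 1.6250 > continuation, so V_ud = 1.6250 (exercise)
Node dd (S = 18.06): continuation = e^(−0.07)·[0.8900·5.1312 + 0.1100·9.6469] = 5.2473; exercise value = 6.9375 > continuation, so V_dd = 6.9375 (exercise)
Node u (S = 27.5): continuation = e^(−0.07)·[0.8900·0.0000 + 0.1100·1.6250] = 0.1666; exercise value = 0.0000 ≤ continuation, so V_u = 0.1666
Node d (S = 21.25): continuation = e^(−0.07)·[0.8900·1.6250 + 0.1100·6.9375] = 2.0598; exercise value = 3.7500 > continuation, so V_d = 3.7500 (exercise)
Node 0 (S = 25): continuation = e^(−0.07)·[0.8900·0.1666 + 0.1100·3.7500] = 0.5228; exercise value = 0.0000 ≤ continuation, so V_0 = 0.5228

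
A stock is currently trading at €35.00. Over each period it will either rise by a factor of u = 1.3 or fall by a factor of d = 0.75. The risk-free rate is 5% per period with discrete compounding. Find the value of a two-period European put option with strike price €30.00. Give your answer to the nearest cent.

Risk-neutral probability p = (1 + 0.05 − 0.75)/(1.3 − 0.75) = 0.3000/0.5500 = 0.5455
Terminal stock prices: S_uu = 59.15, S_ud = 34.12, S_dd = 19.69
Terminal payoffs (K − S): max(-29.15, 0) = 0, max(-4.125, 0) = 0, max(10.31, 0) = 10.31
Node u (S = 45.5): V_u = 1/1.05·[0.5455·0.0000 + 0.4545·0.0000] = 0.0000
Node d (S = 26.25): V_d = 1/1.05·[0.5455·0.0000 + 0.4545·10.3125] = 4.4643
Node 0 (S = 35): V_0 = 1/1.05·[0.5455·0.0000 + 0.4545·4.4643] = 1.9326

€1.93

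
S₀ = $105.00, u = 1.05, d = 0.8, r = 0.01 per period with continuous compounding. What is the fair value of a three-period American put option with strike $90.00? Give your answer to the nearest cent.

Risk-neutral probability p = (e^0.01 − 0.8)/(1.05 − 0.8) = 0.2101/0.2500 = 0.8402
Terminal stock prices: S_uuu = 121.6, S_uud = 92.61, S_udd = 70.56, S_ddd = 53.76
Terminal payoffs (K − S): max(-31.55, 0) = 0, max(-2.61, 0) = 0, max(19.44, 0) = 19.44, max(36.24, 0) = 36.24
Node uu (S = 115.8): continuation = e^(−0.01)·[0.8402·0.0000 + 0.1598·0.0000] = 0.0000; exercise value = 0.0000 ≤ continuation, so V_uu = 0.0000
Node ud (S = 88.2): continuation = e^(−0.01)·[0.8402·0.0000 + 0.1598·19.4400] = 3.0756; exercise value = 1.8000 ≤ continuation, so V_ud = 3.0756
Node dd (S = 67.2): continuation = e^(−0.01)·[0.8402·19.4400 + 0.1598·36.2400] = 21.9045; exercise value = 22.8000 > continuation, so V_dd = 22.8000 (exercise)
Node u (S = 110.2): continuation = e^(−0.01)·[0.8402·0.0000 + 0.1598·3.0756] = 0.4866; exercise value = 0.0000 ≤ continuation, so V_u = 0.4866
Node d (S = 84): continuation = e^(−0.01)·[0.8402·3.0756 + 0.1598·22.8000] = 6.1656; exercise value = 6.0000 ≤ continuation, so V_d = 6.1656
Node 0 (S = 105): continuation = e^(−0.01)·[0.8402·0.4866 + 0.1598·6.1656] = 1.3802; exercise value = 0.0000 ≤ continuation, so V_0 = 1.3802

$1.38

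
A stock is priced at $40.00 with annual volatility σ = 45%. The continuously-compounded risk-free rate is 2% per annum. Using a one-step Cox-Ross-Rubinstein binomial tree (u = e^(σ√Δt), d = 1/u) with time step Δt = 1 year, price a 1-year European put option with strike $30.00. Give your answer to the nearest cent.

CRR parameters: u = e^(σ√Δt) = e^(0.45·√1) = 1.5683, d = 1/u = 0.6376
Per-period rate: rΔt = 0.02·1 = 0.02, so R = e^0.02 = 1.0202
Risk-neutral probability p = (e^0.02 − 0.6376)/(1.5683 − 0.6376) = 0.3826/0.9307 = 0.4111
Terminal stock prices: S_u = 62.73, S_d = 25.51
Terminal payoffs (K − S): max(-32.73, 0) = 0, max(4.495, 0) = 4.495
Node 0 (S = 40): V_0 = e^(−0.02)·[0.4111·0.0000 + 0.5889·4.4949] = 2.5948

$2.59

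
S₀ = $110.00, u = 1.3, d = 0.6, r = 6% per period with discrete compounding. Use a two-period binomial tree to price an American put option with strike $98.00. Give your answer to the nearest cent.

$12.80

Risk-neutral probability p = (1 + 0.06 − 0.6)/(1.3 − 0.6) = 0.4600/0.7000 = 0.6571
Terminal stock prices: S_uu = 185.9, S_ud = 85.8, S_dd = 39.6
Terminal payoffs (K − S): max(-87.9, 0) = 0, max(12.2, 0) = 12.2, max(58.4, 0) = 58.4
Node u (S = 143): continuation = 1/1.06·[0.6571·0.0000 + 0.3429·12.2000] = 3.9461; exercise value = 0.0000 ≤ continuation, so V_u = 3.9461
Node d (S = 66): continuation = 1/1.06·[0.6571·12.2000 + 0.3429·58.4000] = 26.4528; exercise value = 32.0000 > continuation, so V_d = 32.0000 (exercise)
Node 0 (S = 110): continuation = 1/1.06·[0.6571·3.9461 + 0.3429·32.0000] = 12.7968; exercise value = 0.0000 ≤ continuation, so V_0 = 12.7968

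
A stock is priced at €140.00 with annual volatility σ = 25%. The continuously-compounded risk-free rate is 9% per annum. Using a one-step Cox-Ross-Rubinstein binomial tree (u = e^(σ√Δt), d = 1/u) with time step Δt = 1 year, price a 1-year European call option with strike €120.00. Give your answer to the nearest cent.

CRR parameters: u = e^(σ√Δt) = e^(0.25·√1) = 1.2840, d = 1/u = 0.7788
Per-period rate: rΔt = 0.09·1 = 0.09, so R = e^0.09 = 1.0942
Risk-neutral probability p = (e^0.09 − 0.7788)/(1.2840 − 0.7788) = 0.3154/0.5052 = 0.6242
Terminal stock prices: S_u = 179.8, S_d = 109
Terminal payoffs (S − K): max(59.76, 0) = 59.76, max(-10.97, 0) = 0
Node 0 (S = 140): V_0 = e^(−0.09)·[0.6242·59.7636 + 0.3758·0.0000] = 34.0950

€34.09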